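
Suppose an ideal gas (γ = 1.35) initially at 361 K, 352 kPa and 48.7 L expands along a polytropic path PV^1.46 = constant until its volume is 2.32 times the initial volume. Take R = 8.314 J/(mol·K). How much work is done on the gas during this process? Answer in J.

n = P₁V₁/(RT₁) = 352×48.7/(8.314×361) = 5.71 mol.
Polytropic n=1.46: T₂ = T₁(V₁/V₂)^(n−1) = 361×(0.431)^0.46 = 245 K; P₂ = P₁(V₁/V₂)^n = 103 kPa.
W = (P₁V₁−P₂V₂)/(n−1) = (352×48.7−103×113)/0.46 = 12000 J.
Work done on the gas = −W_by = -12000 J.

-12000 J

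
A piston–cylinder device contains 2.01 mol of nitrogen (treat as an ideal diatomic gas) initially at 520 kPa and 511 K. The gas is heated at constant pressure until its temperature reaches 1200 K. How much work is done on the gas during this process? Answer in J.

V₁ = nRT₁/P₁ = 2.01×8.314×511/520 = 16.4 L.
Isobaric: P stays 520 kPa; V/T = const ⇒ T₂ = 1200 K, V₂ = 38.6 L.
W = PΔV = 520×(38.6−16.4) kPa·L = 11500 J.
Work done on the gas = −W_by = -11500 J.

-11500 J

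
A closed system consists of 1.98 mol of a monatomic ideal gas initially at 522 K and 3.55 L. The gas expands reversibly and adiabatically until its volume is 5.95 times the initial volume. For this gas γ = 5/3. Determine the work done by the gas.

8960 J

P₁ = nRT₁/V₁ = 1.98×8.314×522/3.55 = 2420 kPa.
Adiabatic: TV^(γ−1) = const ⇒ T₂ = 522×(0.168)^0.667 = 159 K; PV^γ = const ⇒ P₂ = 124 kPa.
ΔU = nCvΔT = 1.98×12.5×(159−522) = -8960 J.
Q = 0 for an adiabatic process, so W = −ΔU = 8960 J.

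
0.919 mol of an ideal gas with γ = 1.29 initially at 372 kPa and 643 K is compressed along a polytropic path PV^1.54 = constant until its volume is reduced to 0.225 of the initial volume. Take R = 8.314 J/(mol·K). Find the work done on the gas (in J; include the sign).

11300 J

V₁ = nRT₁/P₁ = 0.919×8.314×643/372 = 13.2 L.
Polytropic n=1.54: T₂ = T₁(V₁/V₂)^(n−1) = 643×(4.44)^0.54 = 1440 K; P₂ = P₁(V₁/V₂)^n = 3700 kPa.
W = (P₁V₁−P₂V₂)/(n−1) = (372×13.2−3700×2.97)/0.54 = -11300 J.
Work done on the gas = −W_by = 11300 J.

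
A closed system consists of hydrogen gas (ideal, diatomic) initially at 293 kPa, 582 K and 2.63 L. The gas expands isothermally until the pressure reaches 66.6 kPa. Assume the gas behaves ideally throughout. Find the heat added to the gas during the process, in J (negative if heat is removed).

n = P₁V₁/(RT₁) = 293×2.63/(8.314×582) = 0.159 mol.
Isothermal: T stays 582 K; PV = const ⇒ V₂ = 11.6 L, P₂ = 66.6 kPa.
ΔU = 0 (ideal gas, T constant).
W = nRT ln(V₂/V₁) = 0.159×8.314×582×ln(4.40) = 1140 J.
Q = ΔU + W = 1140 J.

1140 J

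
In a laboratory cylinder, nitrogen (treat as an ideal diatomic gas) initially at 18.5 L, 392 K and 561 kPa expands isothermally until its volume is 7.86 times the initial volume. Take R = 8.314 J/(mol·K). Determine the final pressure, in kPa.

71.4 kPa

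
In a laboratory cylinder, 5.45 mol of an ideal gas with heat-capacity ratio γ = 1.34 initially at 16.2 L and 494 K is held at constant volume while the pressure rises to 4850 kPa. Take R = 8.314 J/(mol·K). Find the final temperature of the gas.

1730 K

P₁ = nRT₁/V₁ = 5.45×8.314×494/16.2 = 1380 kPa.
Isochoric: V stays 16.2 L; P/T = const ⇒ T₂ = 1730 K, P₂ = 4850 kPa.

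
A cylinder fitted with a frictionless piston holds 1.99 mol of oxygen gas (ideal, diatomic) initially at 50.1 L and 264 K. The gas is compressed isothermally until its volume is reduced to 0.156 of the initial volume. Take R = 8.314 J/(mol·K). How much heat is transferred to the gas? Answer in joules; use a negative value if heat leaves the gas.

-8120 J

P₁ = nRT₁/V₁ = 1.99×8.314×264/50.1 = 87.2 kPa.
Isothermal: T stays 264 K; PV = const ⇒ V₂ = 7.82 L, P₂ = 559 kPa.
ΔU = 0 (ideal gas, T constant).
W = nRT ln(V₂/V₁) = 1.99×8.314×264×ln(0.156) = -8120 J.
Q = ΔU + W = -8120 J.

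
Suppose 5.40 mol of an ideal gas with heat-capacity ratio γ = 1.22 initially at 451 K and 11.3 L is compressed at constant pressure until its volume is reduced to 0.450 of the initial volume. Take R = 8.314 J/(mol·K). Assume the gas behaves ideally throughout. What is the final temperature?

P₁ = nRT₁/V₁ = 5.40×8.314×451/11.3 = 1790 kPa.
Isobaric: P stays 1790 kPa; V/T = const ⇒ T₂ = 203 K, V₂ = 5.09 L.

203 K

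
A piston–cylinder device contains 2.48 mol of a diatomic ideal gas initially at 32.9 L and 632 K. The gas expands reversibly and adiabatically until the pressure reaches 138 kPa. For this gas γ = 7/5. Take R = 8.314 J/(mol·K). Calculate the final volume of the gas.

P₁ = nRT₁/V₁ = 2.48×8.314×632/32.9 = 396 kPa.
Adiabatic: T₂/T₁ = (P₂/P₁)^((γ−1)/γ) ⇒ T₂ = 632×(0.348)^0.286 = 468 K; V₂ = 69.9 L.

69.9 L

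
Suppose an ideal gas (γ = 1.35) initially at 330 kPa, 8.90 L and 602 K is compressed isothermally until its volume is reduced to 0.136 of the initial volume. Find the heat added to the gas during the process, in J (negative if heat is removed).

n = P₁V₁/(RT₁) = 330×8.90/(8.314×602) = 0.587 mol.
Isothermal: T stays 602 K; PV = const ⇒ V₂ = 1.21 L, P₂ = 2430 kPa.
ΔU = 0 (ideal gas, T constant).
W = nRT ln(V₂/V₁) = 0.587×8.314×602×ln(0.136) = -5860 J.
Q = ΔU + W = -5860 J.

-5860 J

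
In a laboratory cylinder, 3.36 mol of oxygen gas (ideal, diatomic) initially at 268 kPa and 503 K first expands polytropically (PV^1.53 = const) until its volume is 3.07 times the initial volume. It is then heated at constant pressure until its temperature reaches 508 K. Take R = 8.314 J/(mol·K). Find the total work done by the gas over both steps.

V₁ = nRT₁/P₁ = 3.36×8.314×503/268 = 52.4 L.
Step 1 — Polytropic n=1.53: T₂ = T₁(V₁/V₂)^(n−1) = 503×(0.326)^0.53 = 278 K; P₂ = P₁(V₁/V₂)^n = 48.2 kPa.
W = (P₁V₁−P₂V₂)/(n−1) = (268×52.4−48.2×161)/0.53 = 11900 J.
ΔU = nCvΔT = 3.36×20.8×(278−503) = -15700 J.
Q = ΔU + W = -3860 J.
State after step 1: P = 48.2 kPa, V = 161 L, T = 278 K.
Step 2 — Isobaric: P stays 48.2 kPa; V/T = const ⇒ T₂ = 508 K, V₂ = 295 L.
W = PΔV = 48.2×(295−161) kPa·L = 6440 J.
ΔU = nCvΔT = 3.36×20.8×(508−278) = 16100 J.
Q = ΔU + W = nCpΔT = 22500 J.
Net over both steps: W = 18300 J, Q = 18700 J, ΔU = 349 J.

18300 J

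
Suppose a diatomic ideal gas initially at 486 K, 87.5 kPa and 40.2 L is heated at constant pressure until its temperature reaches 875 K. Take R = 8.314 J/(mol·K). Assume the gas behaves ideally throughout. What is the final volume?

Isobaric: P stays 87.5 kPa; V/T = const ⇒ T₂ = 875 K, V₂ = 72.4 L.

72.4 L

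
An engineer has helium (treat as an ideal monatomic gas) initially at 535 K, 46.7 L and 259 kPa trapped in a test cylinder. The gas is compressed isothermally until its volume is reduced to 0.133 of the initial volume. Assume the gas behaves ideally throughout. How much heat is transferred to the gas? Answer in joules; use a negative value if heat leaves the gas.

-24400 J

n = P₁V₁/(RT₁) = 259×46.7/(8.314×535) = 2.72 mol.
Isothermal: T stays 535 K; PV = const ⇒ V₂ = 6.21 L, P₂ = 1950 kPa.
ΔU = 0 (ideal gas, T constant).
W = nRT ln(V₂/V₁) = 2.72×8.314×535×ln(0.133) = -24400 J.
Q = ΔU + W = -24400 J.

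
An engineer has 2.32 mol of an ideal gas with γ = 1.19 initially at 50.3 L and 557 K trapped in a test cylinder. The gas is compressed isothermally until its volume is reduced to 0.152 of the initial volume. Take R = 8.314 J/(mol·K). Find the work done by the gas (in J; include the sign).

-20200 J

P₁ = nRT₁/V₁ = 2.32×8.314×557/50.3 = 214 kPa.
Isothermal: T stays 557 K; PV = const ⇒ V₂ = 7.65 L, P₂ = 1410 kPa.
W = nRT ln(V₂/V₁) = 2.32×8.314×557×ln(0.152) = -20200 J.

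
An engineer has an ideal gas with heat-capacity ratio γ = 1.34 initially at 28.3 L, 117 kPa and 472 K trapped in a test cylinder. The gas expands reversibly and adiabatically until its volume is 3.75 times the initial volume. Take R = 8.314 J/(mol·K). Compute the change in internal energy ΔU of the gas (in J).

n = P₁V₁/(RT₁) = 117×28.3/(8.314×472) = 0.844 mol.
Adiabatic: TV^(γ−1) = const ⇒ T₂ = 472×(0.267)^0.340 = 301 K; PV^γ = const ⇒ P₂ = 19.9 kPa.
For an ideal gas ΔU = nCvΔT with Cv = R/(γ−1) = 24.5 J/(mol·K).
ΔU = 0.844×24.5×(301−472) = -3530 J.

-3530 J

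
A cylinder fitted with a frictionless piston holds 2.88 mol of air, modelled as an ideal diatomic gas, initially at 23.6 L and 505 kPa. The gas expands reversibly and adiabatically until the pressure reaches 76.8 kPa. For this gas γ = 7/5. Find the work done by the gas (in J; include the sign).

T₁ = P₁V₁/(nR) = 505×23.6/(2.88×8.314) = 498 K.
Adiabatic: T₂/T₁ = (P₂/P₁)^((γ−1)/γ) ⇒ T₂ = 498×(0.152)^0.286 = 291 K; V₂ = 90.6 L.
ΔU = nCvΔT = 2.88×20.8×(291−498) = -12400 J.
Q = 0 for an adiabatic process, so W = −ΔU = 12400 J.

12400 J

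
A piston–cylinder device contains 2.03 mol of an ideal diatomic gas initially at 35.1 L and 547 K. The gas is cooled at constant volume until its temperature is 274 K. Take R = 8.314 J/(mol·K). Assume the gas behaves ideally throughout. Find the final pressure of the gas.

132 kPa

P₁ = nRT₁/V₁ = 2.03×8.314×547/35.1 = 263 kPa.
Isochoric: V stays 35.1 L; P/T = const ⇒ T₂ = 274 K, P₂ = 132 kPa.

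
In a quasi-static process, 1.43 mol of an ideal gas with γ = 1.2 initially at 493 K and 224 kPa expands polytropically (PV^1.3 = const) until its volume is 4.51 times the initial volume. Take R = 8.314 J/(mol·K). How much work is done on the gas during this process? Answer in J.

-7100 J

V₁ = nRT₁/P₁ = 1.43×8.314×493/224 = 26.2 L.
Polytropic n=1.3: T₂ = T₁(V₁/V₂)^(n−1) = 493×(0.222)^0.30 = 314 K; P₂ = P₁(V₁/V₂)^n = 31.6 kPa.
W = (P₁V₁−P₂V₂)/(n−1) = (224×26.2−31.6×118)/0.30 = 7100 J.
Work done on the gas = −W_by = -7100 J.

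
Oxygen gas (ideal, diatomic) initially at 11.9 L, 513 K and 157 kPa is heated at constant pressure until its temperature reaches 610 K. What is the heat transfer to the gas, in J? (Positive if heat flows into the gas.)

n = P₁V₁/(RT₁) = 157×11.9/(8.314×513) = 0.438 mol.
Isobaric: P stays 157 kPa; V/T = const ⇒ T₂ = 610 K, V₂ = 14.2 L.
W = PΔV = 157×(14.2−11.9) kPa·L = 353 J.
ΔU = nCvΔT = 0.438×20.8×(610−513) = 883 J.
Q = ΔU + W = nCpΔT = 1240 J.

1240 J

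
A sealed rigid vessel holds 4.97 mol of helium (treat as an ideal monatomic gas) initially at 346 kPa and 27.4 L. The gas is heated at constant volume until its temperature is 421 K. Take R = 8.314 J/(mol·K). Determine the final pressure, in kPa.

T₁ = P₁V₁/(nR) = 346×27.4/(4.97×8.314) = 229 K.
Isochoric: V stays 27.4 L; P/T = const ⇒ T₂ = 421 K, P₂ = 635 kPa.

635 kPa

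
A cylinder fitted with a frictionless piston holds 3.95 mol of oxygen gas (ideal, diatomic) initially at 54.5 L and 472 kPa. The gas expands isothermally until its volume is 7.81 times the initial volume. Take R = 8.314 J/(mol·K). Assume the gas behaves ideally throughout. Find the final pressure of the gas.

60.4 kPa

T₁ = P₁V₁/(nR) = 472×54.5/(3.95×8.314) = 783 K.
Isothermal: T stays 783 K; PV = const ⇒ V₂ = 426 L, P₂ = 60.4 kPa.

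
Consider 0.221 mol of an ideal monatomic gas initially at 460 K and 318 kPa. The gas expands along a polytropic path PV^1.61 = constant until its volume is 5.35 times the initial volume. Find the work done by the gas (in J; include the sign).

V₁ = nRT₁/P₁ = 0.221×8.314×460/318 = 2.66 L.
Polytropic n=1.61: T₂ = T₁(V₁/V₂)^(n−1) = 460×(0.187)^0.61 = 165 K; P₂ = P₁(V₁/V₂)^n = 21.4 kPa.
W = (P₁V₁−P₂V₂)/(n−1) = (318×2.66−21.4×14.2)/0.61 = 887 J.

887 J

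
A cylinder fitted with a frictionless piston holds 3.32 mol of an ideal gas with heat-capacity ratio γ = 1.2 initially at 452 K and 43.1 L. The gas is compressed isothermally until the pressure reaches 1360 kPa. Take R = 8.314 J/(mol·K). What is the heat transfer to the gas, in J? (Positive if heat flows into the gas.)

-19300 J

P₁ = nRT₁/V₁ = 3.32×8.314×452/43.1 = 289 kPa.
Isothermal: T stays 452 K; PV = const ⇒ V₂ = 9.17 L, P₂ = 1360 kPa.
ΔU = 0 (ideal gas, T constant).
W = nRT ln(V₂/V₁) = 3.32×8.314×452×ln(0.213) = -19300 J.
Q = ΔU + W = -19300 J.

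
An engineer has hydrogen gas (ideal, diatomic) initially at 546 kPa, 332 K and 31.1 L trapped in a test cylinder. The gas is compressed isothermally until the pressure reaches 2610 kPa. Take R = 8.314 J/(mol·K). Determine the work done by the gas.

-26600 J

n = P₁V₁/(RT₁) = 546×31.1/(8.314×332) = 6.15 mol.
Isothermal: T stays 332 K; PV = const ⇒ V₂ = 6.51 L, P₂ = 2610 kPa.
W = nRT ln(V₂/V₁) = 6.15×8.314×332×ln(0.209) = -26600 J.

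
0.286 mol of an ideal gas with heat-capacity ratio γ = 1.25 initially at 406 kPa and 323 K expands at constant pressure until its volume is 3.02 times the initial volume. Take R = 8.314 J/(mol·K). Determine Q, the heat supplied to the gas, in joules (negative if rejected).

7760 J

V₁ = nRT₁/P₁ = 0.286×8.314×323/406 = 1.89 L.
Isobaric: P stays 406 kPa; V/T = const ⇒ T₂ = 975 K, V₂ = 5.71 L.
W = PΔV = 406×(5.71−1.89) kPa·L = 1550 J.
ΔU = nCvΔT = 0.286×33.3×(975−323) = 6210 J.
Q = ΔU + W = nCpΔT = 7760 J.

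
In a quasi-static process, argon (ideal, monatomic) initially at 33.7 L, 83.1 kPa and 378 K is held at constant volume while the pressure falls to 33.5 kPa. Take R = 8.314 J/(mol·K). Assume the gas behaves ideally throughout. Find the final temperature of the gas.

152 K

Isochoric: V stays 33.7 L; P/T = const ⇒ T₂ = 152 K, P₂ = 33.5 kPa.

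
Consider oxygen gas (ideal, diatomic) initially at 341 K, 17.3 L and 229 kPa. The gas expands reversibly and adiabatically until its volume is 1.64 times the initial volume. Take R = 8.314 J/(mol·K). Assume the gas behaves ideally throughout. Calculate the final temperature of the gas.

280 K

Adiabatic: TV^(γ−1) = const ⇒ T₂ = 341×(0.610)^0.400 = 280 K; PV^γ = const ⇒ P₂ = 115 kPa.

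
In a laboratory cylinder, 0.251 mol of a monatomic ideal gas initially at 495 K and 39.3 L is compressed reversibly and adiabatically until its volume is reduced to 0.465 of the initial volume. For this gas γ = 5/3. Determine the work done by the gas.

P₁ = nRT₁/V₁ = 0.251×8.314×495/39.3 = 26.3 kPa.
Adiabatic: TV^(γ−1) = const ⇒ T₂ = 495×(2.15)^0.667 = 825 K; PV^γ = const ⇒ P₂ = 94.2 kPa.
ΔU = nCvΔT = 0.251×12.5×(825−495) = 1030 J.
Q = 0 for an adiabatic process, so W = −ΔU = -1030 J.

-1030 J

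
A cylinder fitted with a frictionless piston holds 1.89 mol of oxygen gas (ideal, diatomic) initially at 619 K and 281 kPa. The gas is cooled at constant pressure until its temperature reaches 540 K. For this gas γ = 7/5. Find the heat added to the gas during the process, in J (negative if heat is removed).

V₁ = nRT₁/P₁ = 1.89×8.314×619/281 = 34.6 L.
Isobaric: P stays 281 kPa; V/T = const ⇒ T₂ = 540 K, V₂ = 30.2 L.
W = PΔV = 281×(30.2−34.6) kPa·L = -1240 J.
ΔU = nCvΔT = 1.89×20.8×(540−619) = -3100 J.
Q = ΔU + W = nCpΔT = -4340 J.

-4340 J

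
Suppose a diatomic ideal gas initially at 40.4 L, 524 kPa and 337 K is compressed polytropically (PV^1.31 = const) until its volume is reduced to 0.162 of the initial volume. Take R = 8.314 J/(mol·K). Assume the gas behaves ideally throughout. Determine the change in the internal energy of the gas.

n = P₁V₁/(RT₁) = 524×40.4/(8.314×337) = 7.56 mol.
Polytropic n=1.31: T₂ = T₁(V₁/V₂)^(n−1) = 337×(6.17)^0.31 = 592 K; P₂ = P₁(V₁/V₂)^n = 5690 kPa.
For an ideal gas ΔU = nCvΔT with Cv = (5/2)R = 20.8 J/(mol·K).
ΔU = 7.56×20.8×(592−337) = 40100 J.

40100 J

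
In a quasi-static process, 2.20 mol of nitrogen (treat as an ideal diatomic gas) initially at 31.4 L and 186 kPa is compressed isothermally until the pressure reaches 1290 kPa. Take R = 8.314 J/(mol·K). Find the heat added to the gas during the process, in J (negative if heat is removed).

T₁ = P₁V₁/(nR) = 186×31.4/(2.20×8.314) = 319 K.
Isothermal: T stays 319 K; PV = const ⇒ V₂ = 4.53 L, P₂ = 1290 kPa.
ΔU = 0 (ideal gas, T constant).
W = nRT ln(V₂/V₁) = 2.20×8.314×319×ln(0.144) = -11300 J.
Q = ΔU + W = -11300 J.

-11300 J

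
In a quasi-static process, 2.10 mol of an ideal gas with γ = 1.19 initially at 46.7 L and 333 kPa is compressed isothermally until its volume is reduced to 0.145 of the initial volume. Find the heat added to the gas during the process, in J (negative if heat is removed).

-30000 J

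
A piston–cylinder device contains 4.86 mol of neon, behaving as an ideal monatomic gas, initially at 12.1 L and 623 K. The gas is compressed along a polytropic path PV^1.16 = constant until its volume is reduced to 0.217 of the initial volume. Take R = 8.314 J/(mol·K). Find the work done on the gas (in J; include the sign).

43600 J

P₁ = nRT₁/V₁ = 4.86×8.314×623/12.1 = 2080 kPa.
Polytropic n=1.16: T₂ = T₁(V₁/V₂)^(n−1) = 623×(4.61)^0.16 = 796 K; P₂ = P₁(V₁/V₂)^n = 12200 kPa.
W = (P₁V₁−P₂V₂)/(n−1) = (2080×12.1−12200×2.63)/0.16 = -43600 J.
Work done on the gas = −W_by = 43600 J.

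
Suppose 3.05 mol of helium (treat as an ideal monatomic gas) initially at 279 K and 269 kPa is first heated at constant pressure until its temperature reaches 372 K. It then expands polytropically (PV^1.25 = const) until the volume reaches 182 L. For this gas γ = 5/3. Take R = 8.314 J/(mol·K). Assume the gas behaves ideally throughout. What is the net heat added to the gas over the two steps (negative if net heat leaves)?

13900 J

V₁ = nRT₁/P₁ = 3.05×8.314×279/269 = 26.3 L.
Step 1 — Isobaric: P stays 269 kPa; V/T = const ⇒ T₂ = 372 K, V₂ = 35.1 L.
W = PΔV = 269×(35.1−26.3) kPa·L = 2360 J.
ΔU = nCvΔT = 3.05×12.5×(372−279) = 3540 J.
Q = ΔU + W = nCpΔT = 5900 J.
State after step 1: P = 269 kPa, V = 35.1 L, T = 372 K.
Step 2 — Polytropic n=1.25: T₂ = T₁(V₁/V₂)^(n−1) = 372×(0.193)^0.25 = 246 K; P₂ = P₁(V₁/V₂)^n = 34.3 kPa.
W = (P₁V₁−P₂V₂)/(n−1) = (269×35.1−34.3×182)/0.25 = 12700 J.
ΔU = nCvΔT = 3.05×12.5×(246−372) = -4780 J.
Q = ΔU + W = 7960 J.
Net over both steps: W = 15100 J, Q = 13900 J, ΔU = -1240 J.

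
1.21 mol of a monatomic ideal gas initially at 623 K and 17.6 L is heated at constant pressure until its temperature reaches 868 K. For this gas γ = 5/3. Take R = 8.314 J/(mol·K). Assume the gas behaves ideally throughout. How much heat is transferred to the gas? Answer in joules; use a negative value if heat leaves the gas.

6160 J

P₁ = nRT₁/V₁ = 1.21×8.314×623/17.6 = 356 kPa.
Isobaric: P stays 356 kPa; V/T = const ⇒ T₂ = 868 K, V₂ = 24.5 L.
W = PΔV = 356×(24.5−17.6) kPa·L = 2460 J.
ΔU = nCvΔT = 1.21×12.5×(868−623) = 3700 J.
Q = ΔU + W = nCpΔT = 6160 J.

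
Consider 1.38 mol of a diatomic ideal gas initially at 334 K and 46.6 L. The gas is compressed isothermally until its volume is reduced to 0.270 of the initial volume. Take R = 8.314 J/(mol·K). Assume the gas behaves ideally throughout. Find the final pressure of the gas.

P₁ = nRT₁/V₁ = 1.38×8.314×334/46.6 = 82.2 kPa.
Isothermal: T stays 334 K; PV = const ⇒ V₂ = 12.6 L, P₂ = 305 kPa.

305 kPa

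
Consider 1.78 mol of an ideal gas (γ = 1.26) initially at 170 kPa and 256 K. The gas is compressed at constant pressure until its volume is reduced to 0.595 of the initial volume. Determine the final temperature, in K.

V₁ = nRT₁/P₁ = 1.78×8.314×256/170 = 22.3 L.
Isobaric: P stays 170 kPa; V/T = const ⇒ T₂ = 152 K, V₂ = 13.3 L.

152 K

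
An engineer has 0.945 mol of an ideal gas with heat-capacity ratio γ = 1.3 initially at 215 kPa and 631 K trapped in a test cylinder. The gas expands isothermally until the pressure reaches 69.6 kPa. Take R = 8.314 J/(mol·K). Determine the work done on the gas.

V₁ = nRT₁/P₁ = 0.945×8.314×631/215 = 23.1 L.
Isothermal: T stays 631 K; PV = const ⇒ V₂ = 71.2 L, P₂ = 69.6 kPa.
W = nRT ln(V₂/V₁) = 0.945×8.314×631×ln(3.09) = 5590 J.
Work done on the gas = −W_by = -5590 J.

-5590 J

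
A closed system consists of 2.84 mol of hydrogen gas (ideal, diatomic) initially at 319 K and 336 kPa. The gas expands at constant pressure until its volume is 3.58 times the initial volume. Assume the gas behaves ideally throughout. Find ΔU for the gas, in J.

48600 J

V₁ = nRT₁/P₁ = 2.84×8.314×319/336 = 22.4 L.
Isobaric: P stays 336 kPa; V/T = const ⇒ T₂ = 1140 K, V₂ = 80.3 L.
For an ideal gas ΔU = nCvΔT with Cv = (5/2)R = 20.8 J/(mol·K).
ΔU = 2.84×20.8×(1140−319) = 48600 J.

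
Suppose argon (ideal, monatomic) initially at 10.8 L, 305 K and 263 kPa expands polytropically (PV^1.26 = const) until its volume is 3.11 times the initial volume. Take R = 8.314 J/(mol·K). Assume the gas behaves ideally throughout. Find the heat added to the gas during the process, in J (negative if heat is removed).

1700 J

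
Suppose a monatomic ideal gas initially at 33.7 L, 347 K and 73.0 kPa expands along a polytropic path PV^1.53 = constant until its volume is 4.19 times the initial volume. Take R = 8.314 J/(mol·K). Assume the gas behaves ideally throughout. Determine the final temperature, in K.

Polytropic n=1.53: T₂ = T₁(V₁/V₂)^(n−1) = 347×(0.239)^0.53 = 162 K; P₂ = P₁(V₁/V₂)^n = 8.15 kPa.

162 K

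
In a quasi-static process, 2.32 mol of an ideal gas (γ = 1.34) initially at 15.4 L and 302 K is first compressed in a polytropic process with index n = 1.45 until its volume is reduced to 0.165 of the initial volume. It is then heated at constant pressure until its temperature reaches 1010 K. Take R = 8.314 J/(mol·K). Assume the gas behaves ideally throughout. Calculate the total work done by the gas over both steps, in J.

P₁ = nRT₁/V₁ = 2.32×8.314×302/15.4 = 378 kPa.
Step 1 — Polytropic n=1.45: T₂ = T₁(V₁/V₂)^(n−1) = 302×(6.06)^0.45 = 679 K; P₂ = P₁(V₁/V₂)^n = 5160 kPa.
W = (P₁V₁−P₂V₂)/(n−1) = (378×15.4−5160×2.54)/0.45 = -16200 J.
ΔU = nCvΔT = 2.32×24.5×(679−302) = 21400 J.
Q = ΔU + W = 5230 J.
State after step 1: P = 5160 kPa, V = 2.54 L, T = 679 K.
Step 2 — Isobaric: P stays 5160 kPa; V/T = const ⇒ T₂ = 1010 K, V₂ = 3.78 L.
W = PΔV = 5160×(3.78−2.54) kPa·L = 6380 J.
ΔU = nCvΔT = 2.32×24.5×(1010−679) = 18800 J.
Q = ΔU + W = nCpΔT = 25100 J.
Net over both steps: W = -9800 J, Q = 30400 J, ΔU = 40200 J.

-9800 J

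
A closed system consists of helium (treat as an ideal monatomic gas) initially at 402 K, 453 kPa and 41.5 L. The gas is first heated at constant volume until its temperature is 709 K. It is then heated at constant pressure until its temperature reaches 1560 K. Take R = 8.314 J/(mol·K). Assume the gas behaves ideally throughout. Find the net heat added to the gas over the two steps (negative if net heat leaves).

121000 J

n = P₁V₁/(RT₁) = 453×41.5/(8.314×402) = 5.62 mol.
Step 1 — Isochoric: V stays 41.5 L; P/T = const ⇒ T₂ = 709 K, P₂ = 799 kPa.
W = 0 (no volume change).
ΔU = nCvΔT = 5.62×12.5×(709−402) = 21500 J.
Q = ΔU = 21500 J.
State after step 1: P = 799 kPa, V = 41.5 L, T = 709 K.
Step 2 — Isobaric: P stays 799 kPa; V/T = const ⇒ T₂ = 1560 K, V₂ = 91.3 L.
W = PΔV = 799×(91.3−41.5) kPa·L = 39800 J.
ΔU = nCvΔT = 5.62×12.5×(1560−709) = 59700 J.
Q = ΔU + W = nCpΔT = 99500 J.
Net over both steps: W = 39800 J, Q = 121000 J, ΔU = 81200 J.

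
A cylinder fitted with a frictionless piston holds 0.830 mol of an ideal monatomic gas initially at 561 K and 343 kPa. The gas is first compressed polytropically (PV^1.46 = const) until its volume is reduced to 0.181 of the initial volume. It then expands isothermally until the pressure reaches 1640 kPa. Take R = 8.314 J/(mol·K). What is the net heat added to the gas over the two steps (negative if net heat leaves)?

4790 J

V₁ = nRT₁/P₁ = 0.830×8.314×561/343 = 11.3 L.
Step 1 — Polytropic n=1.46: T₂ = T₁(V₁/V₂)^(n−1) = 561×(5.52)^0.46 = 1230 K; P₂ = P₁(V₁/V₂)^n = 4160 kPa.
W = (P₁V₁−P₂V₂)/(n−1) = (343×11.3−4160×2.04)/0.46 = -10100 J.
ΔU = nCvΔT = 0.830×12.5×(1230−561) = 6940 J.
Q = ΔU + W = -3120 J.
State after step 1: P = 4160 kPa, V = 2.04 L, T = 1230 K.
Step 2 — Isothermal: T stays 1230 K; PV = const ⇒ V₂ = 5.18 L, P₂ = 1640 kPa.
ΔU = 0 (ideal gas, T constant).
W = nRT ln(V₂/V₁) = 0.830×8.314×1230×ln(2.54) = 7910 J.
Q = ΔU + W = 7910 J.
Net over both steps: W = -2150 J, Q = 4790 J, ΔU = 6940 J.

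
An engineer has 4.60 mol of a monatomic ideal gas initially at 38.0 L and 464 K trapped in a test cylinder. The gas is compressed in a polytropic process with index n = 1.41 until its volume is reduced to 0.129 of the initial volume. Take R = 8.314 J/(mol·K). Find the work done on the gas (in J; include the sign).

P₁ = nRT₁/V₁ = 4.60×8.314×464/38.0 = 467 kPa.
Polytropic n=1.41: T₂ = T₁(V₁/V₂)^(n−1) = 464×(7.75)^0.41 = 1070 K; P₂ = P₁(V₁/V₂)^n = 8380 kPa.
W = (P₁V₁−P₂V₂)/(n−1) = (467×38.0−8380×4.90)/0.41 = -56900 J.
Work done on the gas = −W_by = 56900 J.

56900 J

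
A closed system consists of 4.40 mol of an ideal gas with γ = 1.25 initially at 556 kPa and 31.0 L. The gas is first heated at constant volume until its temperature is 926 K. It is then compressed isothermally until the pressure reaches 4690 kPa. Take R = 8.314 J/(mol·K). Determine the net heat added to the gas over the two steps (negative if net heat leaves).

17200 J

T₁ = P₁V₁/(nR) = 556×31.0/(4.40×8.314) = 471 K.
Step 1 — Isochoric: V stays 31.0 L; P/T = const ⇒ T₂ = 926 K, P₂ = 1090 kPa.
W = 0 (no volume change).
ΔU = nCvΔT = 4.40×33.3×(926−471) = 66600 J.
Q = ΔU = 66600 J.
State after step 1: P = 1090 kPa, V = 31.0 L, T = 926 K.
Step 2 — Isothermal: T stays 926 K; PV = const ⇒ V₂ = 7.22 L, P₂ = 4690 kPa.
ΔU = 0 (ideal gas, T constant).
W = nRT ln(V₂/V₁) = 4.40×8.314×926×ln(0.233) = -49300 J.
Q = ΔU + W = -49300 J.
Net over both steps: W = -49300 J, Q = 17200 J, ΔU = 66600 J.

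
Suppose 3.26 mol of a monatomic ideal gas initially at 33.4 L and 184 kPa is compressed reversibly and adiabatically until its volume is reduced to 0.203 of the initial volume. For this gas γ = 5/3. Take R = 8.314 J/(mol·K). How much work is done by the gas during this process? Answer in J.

T₁ = P₁V₁/(nR) = 184×33.4/(3.26×8.314) = 227 K.
Adiabatic: TV^(γ−1) = const ⇒ T₂ = 227×(4.93)^0.667 = 656 K; PV^γ = const ⇒ P₂ = 2620 kPa.
ΔU = nCvΔT = 3.26×12.5×(656−227) = 17500 J.
Q = 0 for an adiabatic process, so W = −ΔU = -17500 J.

-17500 J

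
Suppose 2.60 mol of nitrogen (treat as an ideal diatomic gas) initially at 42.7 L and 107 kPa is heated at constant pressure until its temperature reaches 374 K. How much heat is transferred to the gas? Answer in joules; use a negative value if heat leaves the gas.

T₁ = P₁V₁/(nR) = 107×42.7/(2.60×8.314) = 211 K.
Isobaric: P stays 107 kPa; V/T = const ⇒ T₂ = 374 K, V₂ = 75.6 L.
W = PΔV = 107×(75.6−42.7) kPa·L = 3520 J.
ΔU = nCvΔT = 2.60×20.8×(374−211) = 8790 J.
Q = ΔU + W = nCpΔT = 12300 J.

12300 J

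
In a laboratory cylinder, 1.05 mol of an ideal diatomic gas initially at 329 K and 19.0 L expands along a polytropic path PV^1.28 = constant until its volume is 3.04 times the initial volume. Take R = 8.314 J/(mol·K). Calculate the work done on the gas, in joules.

P₁ = nRT₁/V₁ = 1.05×8.314×329/19.0 = 151 kPa.
Polytropic n=1.28: T₂ = T₁(V₁/V₂)^(n−1) = 329×(0.329)^0.28 = 241 K; P₂ = P₁(V₁/V₂)^n = 36.4 kPa.
W = (P₁V₁−P₂V₂)/(n−1) = (151×19.0−36.4×57.8)/0.28 = 2740 J.
Work done on the gas = −W_by = -2740 J.

-2740 J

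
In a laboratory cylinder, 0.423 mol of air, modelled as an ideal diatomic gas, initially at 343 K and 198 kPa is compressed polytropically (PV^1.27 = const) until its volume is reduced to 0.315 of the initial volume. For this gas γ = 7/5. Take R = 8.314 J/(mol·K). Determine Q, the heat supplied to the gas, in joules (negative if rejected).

-531 J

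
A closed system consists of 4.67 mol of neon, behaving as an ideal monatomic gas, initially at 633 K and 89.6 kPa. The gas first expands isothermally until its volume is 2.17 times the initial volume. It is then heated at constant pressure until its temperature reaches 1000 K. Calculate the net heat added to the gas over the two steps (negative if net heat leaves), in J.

V₁ = nRT₁/P₁ = 4.67×8.314×633/89.6 = 274 L.
Step 1 — Isothermal: T stays 633 K; PV = const ⇒ V₂ = 595 L, P₂ = 41.3 kPa.
ΔU = 0 (ideal gas, T constant).
W = nRT ln(V₂/V₁) = 4.67×8.314×633×ln(2.17) = 19000 J.
Q = ΔU + W = 19000 J.
State after step 1: P = 41.3 kPa, V = 595 L, T = 633 K.
Step 2 — Isobaric: P stays 41.3 kPa; V/T = const ⇒ T₂ = 1000 K, V₂ = 940 L.
W = PΔV = 41.3×(940−595) kPa·L = 14200 J.
ΔU = nCvΔT = 4.67×12.5×(1000−633) = 21400 J.
Q = ΔU + W = nCpΔT = 35600 J.
Net over both steps: W = 33300 J, Q = 54700 J, ΔU = 21400 J.

54700 J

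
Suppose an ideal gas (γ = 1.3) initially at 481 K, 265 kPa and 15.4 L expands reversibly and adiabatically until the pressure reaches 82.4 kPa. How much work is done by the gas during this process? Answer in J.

3210 J

n = P₁V₁/(RT₁) = 265×15.4/(8.314×481) = 1.02 mol.
Adiabatic: T₂/T₁ = (P₂/P₁)^((γ−1)/γ) ⇒ T₂ = 481×(0.311)^0.231 = 367 K; V₂ = 37.8 L.
ΔU = nCvΔT = 1.02×27.7×(367−481) = -3210 J.
Q = 0 for an adiabatic process, so W = −ΔU = 3210 J.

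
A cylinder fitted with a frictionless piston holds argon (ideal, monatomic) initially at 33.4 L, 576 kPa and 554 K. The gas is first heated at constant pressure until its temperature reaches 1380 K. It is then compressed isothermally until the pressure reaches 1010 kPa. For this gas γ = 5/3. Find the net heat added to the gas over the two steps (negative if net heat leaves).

44800 J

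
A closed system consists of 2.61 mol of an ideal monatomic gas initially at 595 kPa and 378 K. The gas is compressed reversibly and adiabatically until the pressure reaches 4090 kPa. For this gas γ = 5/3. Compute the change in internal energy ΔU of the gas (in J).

V₁ = nRT₁/P₁ = 2.61×8.314×378/595 = 13.8 L.
Adiabatic: T₂/T₁ = (P₂/P₁)^((γ−1)/γ) ⇒ T₂ = 378×(6.87)^0.400 = 817 K; V₂ = 4.34 L.
For an ideal gas ΔU = nCvΔT with Cv = (3/2)R = 12.5 J/(mol·K).
ΔU = 2.61×12.5×(817−378) = 14300 J.

14300 J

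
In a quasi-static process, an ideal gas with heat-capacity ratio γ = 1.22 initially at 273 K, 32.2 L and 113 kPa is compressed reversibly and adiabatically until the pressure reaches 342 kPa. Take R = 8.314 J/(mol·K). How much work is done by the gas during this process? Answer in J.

-3660 J

n = P₁V₁/(RT₁) = 113×32.2/(8.314×273) = 1.60 mol.
Adiabatic: T₂/T₁ = (P₂/P₁)^((γ−1)/γ) ⇒ T₂ = 273×(3.03)^0.180 = 333 K; V₂ = 13.0 L.
ΔU = nCvΔT = 1.60×37.8×(333−273) = 3660 J.
Q = 0 for an adiabatic process, so W = −ΔU = -3660 J.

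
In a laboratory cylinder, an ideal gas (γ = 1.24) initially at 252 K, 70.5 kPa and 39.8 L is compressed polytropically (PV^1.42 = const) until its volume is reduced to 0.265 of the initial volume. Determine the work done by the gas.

-4990 J

n = P₁V₁/(RT₁) = 70.5×39.8/(8.314×252) = 1.34 mol.
Polytropic n=1.42: T₂ = T₁(V₁/V₂)^(n−1) = 252×(3.77)^0.42 = 440 K; P₂ = P₁(V₁/V₂)^n = 465 kPa.
W = (P₁V₁−P₂V₂)/(n−1) = (70.5×39.8−465×10.5)/0.42 = -4990 J.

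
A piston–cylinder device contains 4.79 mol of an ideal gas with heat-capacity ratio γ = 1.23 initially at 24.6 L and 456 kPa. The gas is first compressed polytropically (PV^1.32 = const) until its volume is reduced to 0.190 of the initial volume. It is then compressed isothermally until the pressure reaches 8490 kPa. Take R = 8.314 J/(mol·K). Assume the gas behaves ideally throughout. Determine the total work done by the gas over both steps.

T₁ = P₁V₁/(nR) = 456×24.6/(4.79×8.314) = 282 K.
Step 1 — Polytropic n=1.32: T₂ = T₁(V₁/V₂)^(n−1) = 282×(5.26)^0.32 = 479 K; P₂ = P₁(V₁/V₂)^n = 4080 kPa.
W = (P₁V₁−P₂V₂)/(n−1) = (456×24.6−4080×4.67)/0.32 = -24600 J.
ΔU = nCvΔT = 4.79×36.1×(479−282) = 34200 J.
Q = ΔU + W = 9620 J.
State after step 1: P = 4080 kPa, V = 4.67 L, T = 479 K.
Step 2 — Isothermal: T stays 479 K; PV = const ⇒ V₂ = 2.25 L, P₂ = 8490 kPa.
ΔU = 0 (ideal gas, T constant).
W = nRT ln(V₂/V₁) = 4.79×8.314×479×ln(0.481) = -14000 J.
Q = ΔU + W = -14000 J.
Net over both steps: W = -38600 J, Q = -4350 J, ΔU = 34200 J.

-38600 J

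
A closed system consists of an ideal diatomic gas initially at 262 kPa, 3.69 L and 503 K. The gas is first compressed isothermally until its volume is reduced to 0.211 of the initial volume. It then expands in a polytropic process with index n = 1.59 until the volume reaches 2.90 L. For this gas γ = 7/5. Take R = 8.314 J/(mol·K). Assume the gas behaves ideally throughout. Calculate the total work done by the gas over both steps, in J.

-620 J

n = P₁V₁/(RT₁) = 262×3.69/(8.314×503) = 0.231 mol.
Step 1 — Isothermal: T stays 503 K; PV = const ⇒ V₂ = 0.779 L, P₂ = 1240 kPa.
ΔU = 0 (ideal gas, T constant).
W = nRT ln(V₂/V₁) = 0.231×8.314×503×ln(0.211) = -1500 J.
Q = ΔU + W = -1500 J.
State after step 1: P = 1240 kPa, V = 0.779 L, T = 503 K.
Step 2 — Polytropic n=1.59: T₂ = T₁(V₁/V₂)^(n−1) = 503×(0.268)^0.59 = 232 K; P₂ = P₁(V₁/V₂)^n = 153 kPa.
W = (P₁V₁−P₂V₂)/(n−1) = (1240×0.779−153×2.90)/0.59 = 884 J.
ΔU = nCvΔT = 0.231×20.8×(232−503) = -1300 J.
Q = ΔU + W = -420 J.
Net over both steps: W = -620 J, Q = -1920 J, ΔU = -1300 J.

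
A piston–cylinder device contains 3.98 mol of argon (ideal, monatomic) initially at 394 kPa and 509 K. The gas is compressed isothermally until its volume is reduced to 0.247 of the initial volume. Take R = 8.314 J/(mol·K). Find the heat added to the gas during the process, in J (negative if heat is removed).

-23600 J

V₁ = nRT₁/P₁ = 3.98×8.314×509/394 = 42.7 L.
Isothermal: T stays 509 K; PV = const ⇒ V₂ = 10.6 L, P₂ = 1600 kPa.
ΔU = 0 (ideal gas, T constant).
W = nRT ln(V₂/V₁) = 3.98×8.314×509×ln(0.247) = -23600 J.
Q = ΔU + W = -23600 J.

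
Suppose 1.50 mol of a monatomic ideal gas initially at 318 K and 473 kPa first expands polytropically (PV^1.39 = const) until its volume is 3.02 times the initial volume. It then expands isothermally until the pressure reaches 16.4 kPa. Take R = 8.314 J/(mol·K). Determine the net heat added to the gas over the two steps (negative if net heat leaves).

6180 J

V₁ = nRT₁/P₁ = 1.50×8.314×318/473 = 8.38 L.
Step 1 — Polytropic n=1.39: T₂ = T₁(V₁/V₂)^(n−1) = 318×(0.331)^0.39 = 207 K; P₂ = P₁(V₁/V₂)^n = 102 kPa.
W = (P₁V₁−P₂V₂)/(n−1) = (473×8.38−102×25.3)/0.39 = 3560 J.
ΔU = nCvΔT = 1.50×12.5×(207−318) = -2080 J.
Q = ΔU + W = 1480 J.
State after step 1: P = 102 kPa, V = 25.3 L, T = 207 K.
Step 2 — Isothermal: T stays 207 K; PV = const ⇒ V₂ = 157 L, P₂ = 16.4 kPa.
ΔU = 0 (ideal gas, T constant).
W = nRT ln(V₂/V₁) = 1.50×8.314×207×ln(6.21) = 4700 J.
Q = ΔU + W = 4700 J.
Net over both steps: W = 8270 J, Q = 6180 J, ΔU = -2080 J.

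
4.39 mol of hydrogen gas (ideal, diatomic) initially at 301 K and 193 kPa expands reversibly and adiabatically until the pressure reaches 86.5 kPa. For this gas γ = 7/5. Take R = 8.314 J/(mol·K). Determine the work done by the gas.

5630 J

V₁ = nRT₁/P₁ = 4.39×8.314×301/193 = 56.9 L.
Adiabatic: T₂/T₁ = (P₂/P₁)^((γ−1)/γ) ⇒ T₂ = 301×(0.448)^0.286 = 239 K; V₂ = 101 L.
ΔU = nCvΔT = 4.39×20.8×(239−301) = -5630 J.
Q = 0 for an adiabatic process, so W = −ΔU = 5630 J.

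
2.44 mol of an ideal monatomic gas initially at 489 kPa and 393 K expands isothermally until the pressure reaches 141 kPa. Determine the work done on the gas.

V₁ = nRT₁/P₁ = 2.44×8.314×393/489 = 16.3 L.
Isothermal: T stays 393 K; PV = const ⇒ V₂ = 56.5 L, P₂ = 141 kPa.
W = nRT ln(V₂/V₁) = 2.44×8.314×393×ln(3.47) = 9910 J.
Work done on the gas = −W_by = -9910 J.

-9910 J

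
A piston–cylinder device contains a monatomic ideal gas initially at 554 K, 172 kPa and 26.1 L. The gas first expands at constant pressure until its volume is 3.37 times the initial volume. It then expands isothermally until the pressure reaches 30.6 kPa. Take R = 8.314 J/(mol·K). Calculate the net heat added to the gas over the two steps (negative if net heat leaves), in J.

52700 J

n = P₁V₁/(RT₁) = 172×26.1/(8.314×554) = 0.975 mol.
Step 1 — Isobaric: P stays 172 kPa; V/T = const ⇒ T₂ = 1870 K, V₂ = 88.0 L.
W = PΔV = 172×(88.0−26.1) kPa·L = 10600 J.
ΔU = nCvΔT = 0.975×12.5×(1870−554) = 16000 J.
Q = ΔU + W = nCpΔT = 26600 J.
State after step 1: P = 172 kPa, V = 88.0 L, T = 1870 K.
Step 2 — Isothermal: T stays 1870 K; PV = const ⇒ V₂ = 494 L, P₂ = 30.6 kPa.
ΔU = 0 (ideal gas, T constant).
W = nRT ln(V₂/V₁) = 0.975×8.314×1870×ln(5.62) = 26100 J.
Q = ΔU + W = 26100 J.
Net over both steps: W = 36800 J, Q = 52700 J, ΔU = 16000 J.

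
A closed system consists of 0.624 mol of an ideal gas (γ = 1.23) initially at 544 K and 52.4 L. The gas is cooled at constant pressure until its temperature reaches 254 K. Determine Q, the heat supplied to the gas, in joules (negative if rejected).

P₁ = nRT₁/V₁ = 0.624×8.314×544/52.4 = 53.9 kPa.
Isobaric: P stays 53.9 kPa; V/T = const ⇒ T₂ = 254 K, V₂ = 24.5 L.
W = PΔV = 53.9×(24.5−52.4) kPa·L = -1500 J.
ΔU = nCvΔT = 0.624×36.1×(254−544) = -6540 J.
Q = ΔU + W = nCpΔT = -8050 J.

-8050 J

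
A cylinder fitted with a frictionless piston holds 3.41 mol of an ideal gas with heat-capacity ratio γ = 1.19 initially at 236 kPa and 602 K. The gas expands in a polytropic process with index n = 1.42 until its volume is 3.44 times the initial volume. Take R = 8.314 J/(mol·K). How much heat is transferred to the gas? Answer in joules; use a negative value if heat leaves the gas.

V₁ = nRT₁/P₁ = 3.41×8.314×602/236 = 72.3 L.
Polytropic n=1.42: T₂ = T₁(V₁/V₂)^(n−1) = 602×(0.291)^0.42 = 358 K; P₂ = P₁(V₁/V₂)^n = 40.8 kPa.
W = (P₁V₁−P₂V₂)/(n−1) = (236×72.3−40.8×249)/0.42 = 16500 J.
ΔU = nCvΔT = 3.41×43.8×(358−602) = -36400 J.
Q = ΔU + W = -19900 J.

-19900 J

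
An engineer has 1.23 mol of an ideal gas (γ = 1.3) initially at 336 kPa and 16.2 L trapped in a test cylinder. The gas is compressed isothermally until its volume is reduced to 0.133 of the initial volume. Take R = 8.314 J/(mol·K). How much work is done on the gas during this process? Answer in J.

T₁ = P₁V₁/(nR) = 336×16.2/(1.23×8.314) = 532 K.
Isothermal: T stays 532 K; PV = const ⇒ V₂ = 2.15 L, P₂ = 2530 kPa.
W = nRT ln(V₂/V₁) = 1.23×8.314×532×ln(0.133) = -11000 J.
Work done on the gas = −W_by = 11000 J.

11000 J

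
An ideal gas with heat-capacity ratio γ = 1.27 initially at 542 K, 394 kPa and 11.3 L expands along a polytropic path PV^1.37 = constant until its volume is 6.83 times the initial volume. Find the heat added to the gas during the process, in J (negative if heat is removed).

-2270 J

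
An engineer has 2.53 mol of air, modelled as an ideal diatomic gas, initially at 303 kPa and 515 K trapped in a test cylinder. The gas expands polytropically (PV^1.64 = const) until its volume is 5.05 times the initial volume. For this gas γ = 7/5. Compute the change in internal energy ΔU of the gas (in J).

-17500 J

V₁ = nRT₁/P₁ = 2.53×8.314×515/303 = 35.8 L.
Polytropic n=1.64: T₂ = T₁(V₁/V₂)^(n−1) = 515×(0.198)^0.64 = 183 K; P₂ = P₁(V₁/V₂)^n = 21.3 kPa.
For an ideal gas ΔU = nCvΔT with Cv = (5/2)R = 20.8 J/(mol·K).
ΔU = 2.53×20.8×(183−515) = -17500 J.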